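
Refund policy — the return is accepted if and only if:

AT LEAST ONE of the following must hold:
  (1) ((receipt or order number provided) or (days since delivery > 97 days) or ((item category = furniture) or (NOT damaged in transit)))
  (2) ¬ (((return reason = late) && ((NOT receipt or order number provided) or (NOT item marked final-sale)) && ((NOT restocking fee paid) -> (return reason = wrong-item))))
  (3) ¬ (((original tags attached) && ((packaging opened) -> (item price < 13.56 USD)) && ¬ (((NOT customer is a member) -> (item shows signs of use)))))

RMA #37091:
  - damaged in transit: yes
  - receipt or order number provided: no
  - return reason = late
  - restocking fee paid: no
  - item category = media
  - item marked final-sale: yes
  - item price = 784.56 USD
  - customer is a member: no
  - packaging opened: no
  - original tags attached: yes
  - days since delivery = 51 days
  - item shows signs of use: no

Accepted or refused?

Atomic conditions:
  receipt or order number provided: no → false
  days since delivery > 97 days: 51 > 97 is false
  item category = furniture: media == furniture is false
  NOT damaged in transit: yes → false
  return reason = late: late == late is true
  NOT receipt or order number provided: no → true
  NOT item marked final-sale: yes → false
  NOT restocking fee paid: no → true
  return reason = wrong-item: late == wrong-item is false
  original tags attached: yes → true
  packaging opened: no → false
  item price < 13.56 USD: 784.56 < 13.56 is false
  NOT customer is a member: no → true
  item shows signs of use: no → false
Combine:
[1.3] false OR false = false
[1] false OR false OR false = false
[2.1.2] true OR false = true
[2.1.3] true → false = false
[2.1] true AND true AND false = false
[2] NOT false = true
[3.1.2] false → false (antecedent false ⇒ implication holds) = true
[3.1.3.1] true → false = false
[3.1.3] NOT false = true
[3.1] true AND true AND true = true
[3] NOT true = false
[root] false OR true OR false = true
Overall: true → accepted

Accepted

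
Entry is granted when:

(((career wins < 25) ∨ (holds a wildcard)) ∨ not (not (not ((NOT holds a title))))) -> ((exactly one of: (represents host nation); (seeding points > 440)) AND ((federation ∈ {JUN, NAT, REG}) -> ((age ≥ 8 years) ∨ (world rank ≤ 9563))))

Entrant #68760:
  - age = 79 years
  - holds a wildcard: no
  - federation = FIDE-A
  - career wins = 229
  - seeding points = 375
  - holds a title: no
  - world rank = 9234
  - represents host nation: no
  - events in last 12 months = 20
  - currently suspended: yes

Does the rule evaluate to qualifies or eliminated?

Qualifies

Atomic conditions:
  career wins < 25: 229 < 25 is false
  holds a wildcard: no → false
  NOT holds a title: no → true
  represents host nation: no → false
  seeding points > 440: 375 > 440 is false
  federation ∈ {JUN, NAT, REG}: FIDE-A is not in the set → false
  age ≥ 8 years: 79 ≥ 8 is true
  world rank ≤ 9563: 9234 ≤ 9563 is true
Combine:
[1.1] false OR false = false
[1.2.1.1] NOT true = false
[1.2.1] NOT false = true
[1.2] NOT true = false
[1] false OR false = false
[2.1] exactly-one(false, false) = false
[2.2.2] true OR true = true
[2.2] false → true (antecedent false ⇒ implication holds) = true
[2] false AND true = false
[root] false → false (antecedent false ⇒ implication holds) = true
Overall: true → qualifies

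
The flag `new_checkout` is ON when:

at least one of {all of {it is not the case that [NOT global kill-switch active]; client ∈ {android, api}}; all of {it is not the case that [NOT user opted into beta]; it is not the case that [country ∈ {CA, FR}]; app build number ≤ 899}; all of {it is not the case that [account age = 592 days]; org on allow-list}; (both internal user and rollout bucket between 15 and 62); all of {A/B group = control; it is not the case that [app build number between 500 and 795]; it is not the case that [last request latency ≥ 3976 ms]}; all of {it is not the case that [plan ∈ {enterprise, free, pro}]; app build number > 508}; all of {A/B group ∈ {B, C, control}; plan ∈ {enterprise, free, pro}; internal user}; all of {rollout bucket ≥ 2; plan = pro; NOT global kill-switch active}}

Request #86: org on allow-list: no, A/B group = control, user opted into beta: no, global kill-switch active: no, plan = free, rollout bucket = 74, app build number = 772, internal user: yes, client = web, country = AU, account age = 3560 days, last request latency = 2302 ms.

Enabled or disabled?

Enabled

Atomic conditions:
  NOT global kill-switch active: no → true
  client ∈ {android, api}: web is not in the set → false
  NOT user opted into beta: no → true
  country ∈ {CA, FR}: AU is not in the set → false
  app build number ≤ 899: 772 ≤ 899 is true
  account age = 592 days: 3560 == 592 is false
  org on allow-list: no → false
  internal user: yes → true
  rollout bucket between 15 and 62: 74 in [15, 62] is false
  A/B group = control: control == control is true
  app build number between 500 and 795: 772 in [500, 795] is true
  last request latency ≥ 3976 ms: 2302 ≥ 3976 is false
  plan ∈ {enterprise, free, pro}: free is in the set → true
  app build number > 508: 772 > 508 is true
  A/B group ∈ {B, C, control}: control is in the set → true
  rollout bucket ≥ 2: 74 ≥ 2 is true
  plan = pro: free == pro is false
Combine:
[1.1] NOT true = false
[1] false AND false = false
[2.1] NOT true = false
[2.2] NOT false = true
[2] false AND true AND true = false
[3.1] NOT false = true
[3] true AND false = false
[4] true AND false = false
[5.2] NOT true = false
[5.3] NOT false = true
[5] true AND false AND true = false
[6.1] NOT true = false
[6] false AND true = false
[7] true AND true AND true = true
[8] true AND false AND true = false
[root] false OR false OR false OR false OR false OR false OR true OR false = true
Overall: true → enabled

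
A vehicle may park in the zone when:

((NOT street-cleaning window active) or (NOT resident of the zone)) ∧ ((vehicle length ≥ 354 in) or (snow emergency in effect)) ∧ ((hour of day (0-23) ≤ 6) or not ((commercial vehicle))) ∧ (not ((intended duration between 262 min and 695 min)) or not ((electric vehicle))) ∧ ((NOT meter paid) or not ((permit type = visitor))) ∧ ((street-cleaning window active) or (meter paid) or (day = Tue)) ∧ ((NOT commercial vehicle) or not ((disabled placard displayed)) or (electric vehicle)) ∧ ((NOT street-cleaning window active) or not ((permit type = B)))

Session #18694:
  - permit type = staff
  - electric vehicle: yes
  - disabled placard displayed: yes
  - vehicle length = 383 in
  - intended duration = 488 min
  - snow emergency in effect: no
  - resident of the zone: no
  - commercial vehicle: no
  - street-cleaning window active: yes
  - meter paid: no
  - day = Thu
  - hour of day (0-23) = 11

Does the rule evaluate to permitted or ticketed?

Ticketed

Atomic conditions:
  NOT street-cleaning window active: yes → false
  NOT resident of the zone: no → true
  vehicle length ≥ 354 in: 383 ≥ 354 is true
  snow emergency in effect: no → false
  hour of day (0-23) ≤ 6: 11 ≤ 6 is false
  commercial vehicle: no → false
  intended duration between 262 min and 695 min: 488 in [262, 695] is true
  electric vehicle: yes → true
  NOT meter paid: no → true
  permit type = visitor: staff == visitor is false
  street-cleaning window active: yes → true
  meter paid: no → false
  day = Tue: Thu == Tue is false
  NOT commercial vehicle: no → true
  disabled placard displayed: yes → true
  permit type = B: staff == B is false
Combine:
[1] false OR true = true
[2] true OR false = true
[3.2] NOT false = true
[3] false OR true = true
[4.1] NOT true = false
[4.2] NOT true = false
[4] false OR false = false
[5.2] NOT false = true
[5] true OR true = true
[6] true OR false OR false = true
[7.2] NOT true = false
[7] true OR false OR true = true
[8.2] NOT false = true
[8] false OR true = true
[root] true AND true AND true AND false AND true AND true AND true AND true = false
Overall: false → ticketed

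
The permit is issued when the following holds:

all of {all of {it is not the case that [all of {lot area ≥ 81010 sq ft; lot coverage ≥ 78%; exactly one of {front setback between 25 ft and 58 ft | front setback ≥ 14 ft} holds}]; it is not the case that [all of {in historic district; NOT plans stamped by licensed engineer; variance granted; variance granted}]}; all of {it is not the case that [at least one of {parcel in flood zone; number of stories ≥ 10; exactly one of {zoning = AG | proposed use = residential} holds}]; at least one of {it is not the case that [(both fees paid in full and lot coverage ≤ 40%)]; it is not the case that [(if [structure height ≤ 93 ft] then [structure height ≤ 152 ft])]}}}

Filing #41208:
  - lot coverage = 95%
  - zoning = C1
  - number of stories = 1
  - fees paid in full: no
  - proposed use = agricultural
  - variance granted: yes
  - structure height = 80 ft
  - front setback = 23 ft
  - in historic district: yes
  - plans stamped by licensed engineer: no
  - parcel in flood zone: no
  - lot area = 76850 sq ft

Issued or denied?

Denied

Atomic conditions:
  lot area ≥ 81010 sq ft: 76850 ≥ 81010 is false
  lot coverage ≥ 78%: 95 ≥ 78 is true
  front setback between 25 ft and 58 ft: 23 in [25, 58] is false
  front setback ≥ 14 ft: 23 ≥ 14 is true
  in historic district: yes → true
  NOT plans stamped by licensed engineer: no → true
  variance granted: yes → true
  parcel in flood zone: no → false
  number of stories ≥ 10: 1 ≥ 10 is false
  zoning = AG: C1 == AG is false
  proposed use = residential: agricultural == residential is false
  fees paid in full: no → false
  lot coverage ≤ 40%: 95 ≤ 40 is false
  structure height ≤ 93 ft: 80 ≤ 93 is true
  structure height ≤ 152 ft: 80 ≤ 152 is true
Combine:
[1.1.1.3] exactly-one(false, true) = true
[1.1.1] false AND true AND true = false
[1.1] NOT false = true
[1.2.1] true AND true AND true AND true = true
[1.2] NOT true = false
[1] true AND false = false
[2.1.1.3] exactly-one(false, false) = false
[2.1.1] false OR false OR false = false
[2.1] NOT false = true
[2.2.1.1] false AND false = false
[2.2.1] NOT false = true
[2.2.2.1] true → true = true
[2.2.2] NOT true = false
[2.2] true OR false = true
[2] true AND true = true
[root] false AND true = false
Overall: false → denied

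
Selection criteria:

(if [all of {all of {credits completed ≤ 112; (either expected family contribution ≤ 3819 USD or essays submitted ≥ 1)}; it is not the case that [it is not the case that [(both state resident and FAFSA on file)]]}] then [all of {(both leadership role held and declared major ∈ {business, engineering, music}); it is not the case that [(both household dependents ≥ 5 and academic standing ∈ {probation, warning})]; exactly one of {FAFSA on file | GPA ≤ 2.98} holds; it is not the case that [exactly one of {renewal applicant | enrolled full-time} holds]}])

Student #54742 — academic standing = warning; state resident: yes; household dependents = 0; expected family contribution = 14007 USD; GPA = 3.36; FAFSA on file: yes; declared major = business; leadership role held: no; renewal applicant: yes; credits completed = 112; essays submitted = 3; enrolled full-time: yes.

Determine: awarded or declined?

Declined

Atomic conditions:
  credits completed ≤ 112: 112 ≤ 112 is true
  expected family contribution ≤ 3819 USD: 14007 ≤ 3819 is false
  essays submitted ≥ 1: 3 ≥ 1 is true
  state resident: yes → true
  FAFSA on file: yes → true
  leadership role held: no → false
  declared major ∈ {business, engineering, music}: business is in the set → true
  household dependents ≥ 5: 0 ≥ 5 is false
  academic standing ∈ {probation, warning}: warning is in the set → true
  GPA ≤ 2.98: 3.36 ≤ 2.98 is false
  renewal applicant: yes → true
  enrolled full-time: yes → true
Combine:
[1.1.2] false OR true = true
[1.1] true AND true = true
[1.2.1.1] true AND true = true
[1.2.1] NOT true = false
[1.2] NOT false = true
[1] true AND true = true
[2.1] false AND true = false
[2.2.1] false AND true = false
[2.2] NOT false = true
[2.3] exactly-one(true, false) = true
[2.4.1] exactly-one(true, true) = false
[2.4] NOT false = true
[2] false AND true AND true AND true = false
[root] true → false = false
Overall: false → declined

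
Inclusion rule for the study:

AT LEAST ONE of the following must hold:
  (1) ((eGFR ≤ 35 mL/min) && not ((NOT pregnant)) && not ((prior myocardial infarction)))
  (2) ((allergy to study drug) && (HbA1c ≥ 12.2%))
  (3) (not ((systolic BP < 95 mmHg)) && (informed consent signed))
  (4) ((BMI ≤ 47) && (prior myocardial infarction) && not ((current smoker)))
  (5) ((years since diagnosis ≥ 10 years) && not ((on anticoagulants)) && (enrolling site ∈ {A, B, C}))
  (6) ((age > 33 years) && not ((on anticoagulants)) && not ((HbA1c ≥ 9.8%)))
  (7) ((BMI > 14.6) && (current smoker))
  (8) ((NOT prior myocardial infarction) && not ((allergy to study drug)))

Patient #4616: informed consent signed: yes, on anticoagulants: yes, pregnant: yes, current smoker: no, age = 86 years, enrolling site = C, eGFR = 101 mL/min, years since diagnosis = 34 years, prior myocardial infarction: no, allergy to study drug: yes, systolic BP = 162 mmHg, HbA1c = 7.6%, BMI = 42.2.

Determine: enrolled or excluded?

Atomic conditions:
  eGFR ≤ 35 mL/min: 101 ≤ 35 is false
  NOT pregnant: yes → false
  prior myocardial infarction: no → false
  allergy to study drug: yes → true
  HbA1c ≥ 12.2%: 7.6 ≥ 12.2 is false
  systolic BP < 95 mmHg: 162 < 95 is false
  informed consent signed: yes → true
  BMI ≤ 47: 42.2 ≤ 47 is true
  current smoker: no → false
  years since diagnosis ≥ 10 years: 34 ≥ 10 is true
  on anticoagulants: yes → true
  enrolling site ∈ {A, B, C}: C is in the set → true
  age > 33 years: 86 > 33 is true
  HbA1c ≥ 9.8%: 7.6 ≥ 9.8 is false
  BMI > 14.6: 42.2 > 14.6 is true
  NOT prior myocardial infarction: no → true
Combine:
[1.2] NOT false = true
[1.3] NOT false = true
[1] false AND true AND true = false
[2] true AND false = false
[3.1] NOT false = true
[3] true AND true = true
[4.3] NOT false = true
[4] true AND false AND true = false
[5.2] NOT true = false
[5] true AND false AND true = false
[6.2] NOT true = false
[6.3] NOT false = true
[6] true AND false AND true = false
[7] true AND false = false
[8.2] NOT true = false
[8] true AND false = false
[root] false OR false OR true OR false OR false OR false OR false OR false = true
Overall: true → enrolled

Enrolled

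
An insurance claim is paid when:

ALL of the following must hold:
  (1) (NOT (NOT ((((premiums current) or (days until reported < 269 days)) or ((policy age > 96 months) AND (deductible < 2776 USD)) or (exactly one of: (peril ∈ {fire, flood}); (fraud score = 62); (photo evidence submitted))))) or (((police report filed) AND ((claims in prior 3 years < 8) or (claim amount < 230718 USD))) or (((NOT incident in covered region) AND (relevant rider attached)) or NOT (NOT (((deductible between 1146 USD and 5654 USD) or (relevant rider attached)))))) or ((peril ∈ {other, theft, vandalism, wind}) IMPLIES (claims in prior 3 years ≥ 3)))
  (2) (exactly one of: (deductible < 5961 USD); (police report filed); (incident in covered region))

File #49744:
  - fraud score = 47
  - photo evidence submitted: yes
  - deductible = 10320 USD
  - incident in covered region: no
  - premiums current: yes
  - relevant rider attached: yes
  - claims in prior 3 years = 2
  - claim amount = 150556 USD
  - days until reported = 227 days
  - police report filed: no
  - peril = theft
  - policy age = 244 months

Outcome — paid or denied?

Denied

Atomic conditions:
  premiums current: yes → true
  days until reported < 269 days: 227 < 269 is true
  policy age > 96 months: 244 > 96 is true
  deductible < 2776 USD: 10320 < 2776 is false
  peril ∈ {fire, flood}: theft is not in the set → false
  fraud score = 62: 47 == 62 is false
  photo evidence submitted: yes → true
  police report filed: no → false
  claims in prior 3 years < 8: 2 < 8 is true
  claim amount < 230718 USD: 150556 < 230718 is true
  NOT incident in covered region: no → true
  relevant rider attached: yes → true
  deductible between 1146 USD and 5654 USD: 10320 in [1146, 5654] is false
  peril ∈ {other, theft, vandalism, wind}: theft is in the set → true
  claims in prior 3 years ≥ 3: 2 ≥ 3 is false
  deductible < 5961 USD: 10320 < 5961 is false
  incident in covered region: no → false
Combine:
[1.1.1.1.1] true OR true = true
[1.1.1.1.2] true AND false = false
[1.1.1.1.3] exactly-one(false, false, true) = true
[1.1.1.1] true OR false OR true = true
[1.1.1] NOT true = false
[1.1] NOT false = true
[1.2.1.2] true OR true = true
[1.2.1] false AND true = false
[1.2.2.1] true AND true = true
[1.2.2.2.1.1] false OR true = true
[1.2.2.2.1] NOT true = false
[1.2.2.2] NOT false = true
[1.2.2] true OR true = true
[1.2] false OR true = true
[1.3] true → false = false
[1] true OR true OR false = true
[2] exactly-one(false, false, false) = false
[root] true AND false = false
Overall: false → denied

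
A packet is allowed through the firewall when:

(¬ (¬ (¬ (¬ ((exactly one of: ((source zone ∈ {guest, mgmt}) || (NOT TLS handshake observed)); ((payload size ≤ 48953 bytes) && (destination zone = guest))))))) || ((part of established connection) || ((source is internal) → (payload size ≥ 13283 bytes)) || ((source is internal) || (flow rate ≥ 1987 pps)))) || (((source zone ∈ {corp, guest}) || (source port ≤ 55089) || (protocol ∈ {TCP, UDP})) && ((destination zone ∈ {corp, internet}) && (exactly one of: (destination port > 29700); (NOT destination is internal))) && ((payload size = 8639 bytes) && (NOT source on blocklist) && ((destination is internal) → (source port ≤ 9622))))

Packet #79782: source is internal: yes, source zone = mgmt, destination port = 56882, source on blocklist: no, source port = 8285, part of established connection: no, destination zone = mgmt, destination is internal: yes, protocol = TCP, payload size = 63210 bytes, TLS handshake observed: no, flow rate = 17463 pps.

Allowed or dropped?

Allowed

Atomic conditions:
  source zone ∈ {guest, mgmt}: mgmt is in the set → true
  NOT TLS handshake observed: no → true
  payload size ≤ 48953 bytes: 63210 ≤ 48953 is false
  destination zone = guest: mgmt == guest is false
  part of established connection: no → false
  source is internal: yes → true
  payload size ≥ 13283 bytes: 63210 ≥ 13283 is true
  flow rate ≥ 1987 pps: 17463 ≥ 1987 is true
  source zone ∈ {corp, guest}: mgmt is not in the set → false
  source port ≤ 55089: 8285 ≤ 55089 is true
  protocol ∈ {TCP, UDP}: TCP is in the set → true
  destination zone ∈ {corp, internet}: mgmt is not in the set → false
  destination port > 29700: 56882 > 29700 is true
  NOT destination is internal: yes → false
  payload size = 8639 bytes: 63210 == 8639 is false
  NOT source on blocklist: no → true
  destination is internal: yes → true
  source port ≤ 9622: 8285 ≤ 9622 is true
Combine:
[1.1.1.1.1.1.1] true OR true = true
[1.1.1.1.1.1.2] false AND false = false
[1.1.1.1.1.1] exactly-one(true, false) = true
[1.1.1.1.1] NOT true = false
[1.1.1.1] NOT false = true
[1.1.1] NOT true = false
[1.1] NOT false = true
[1.2.2] true → true = true
[1.2.3] true OR true = true
[1.2] false OR true OR true = true
[1] true OR true = true
[2.1] false OR true OR true = true
[2.2.2] exactly-one(true, false) = true
[2.2] false AND true = false
[2.3.3] true → true = true
[2.3] false AND true AND true = false
[2] true AND false AND false = false
[root] true OR false = true
Overall: true → allowed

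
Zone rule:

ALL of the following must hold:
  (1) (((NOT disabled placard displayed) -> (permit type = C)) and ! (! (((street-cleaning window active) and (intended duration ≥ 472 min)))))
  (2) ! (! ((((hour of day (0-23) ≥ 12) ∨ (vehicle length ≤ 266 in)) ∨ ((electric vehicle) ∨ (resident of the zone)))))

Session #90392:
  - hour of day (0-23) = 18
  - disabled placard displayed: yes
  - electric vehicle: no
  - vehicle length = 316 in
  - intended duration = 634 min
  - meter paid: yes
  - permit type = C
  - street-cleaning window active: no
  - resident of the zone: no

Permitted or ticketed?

Ticketed

Atomic conditions:
  NOT disabled placard displayed: yes → false
  permit type = C: C == C is true
  street-cleaning window active: no → false
  intended duration ≥ 472 min: 634 ≥ 472 is true
  hour of day (0-23) ≥ 12: 18 ≥ 12 is true
  vehicle length ≤ 266 in: 316 ≤ 266 is false
  electric vehicle: no → false
  resident of the zone: no → false
Combine:
[1.1] false → true (antecedent false ⇒ implication holds) = true
[1.2.1.1] false AND true = false
[1.2.1] NOT false = true
[1.2] NOT true = false
[1] true AND false = false
[2.1.1.1] true OR false = true
[2.1.1.2] false OR false = false
[2.1.1] true OR false = true
[2.1] NOT true = false
[2] NOT false = true
[root] false AND true = false
Overall: false → ticketed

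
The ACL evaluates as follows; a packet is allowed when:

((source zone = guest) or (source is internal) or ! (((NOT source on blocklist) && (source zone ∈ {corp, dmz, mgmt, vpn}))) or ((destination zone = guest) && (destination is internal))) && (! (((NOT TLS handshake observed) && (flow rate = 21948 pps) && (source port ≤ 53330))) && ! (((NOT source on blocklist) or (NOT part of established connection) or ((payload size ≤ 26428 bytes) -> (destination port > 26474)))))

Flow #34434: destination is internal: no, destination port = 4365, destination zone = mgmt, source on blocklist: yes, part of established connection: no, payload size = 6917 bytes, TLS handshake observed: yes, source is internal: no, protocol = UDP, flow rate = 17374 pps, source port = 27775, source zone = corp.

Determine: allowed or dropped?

Dropped

Atomic conditions:
  source zone = guest: corp == guest is false
  source is internal: no → false
  NOT source on blocklist: yes → false
  source zone ∈ {corp, dmz, mgmt, vpn}: corp is in the set → true
  destination zone = guest: mgmt == guest is false
  destination is internal: no → false
  NOT TLS handshake observed: yes → false
  flow rate = 21948 pps: 17374 == 21948 is false
  source port ≤ 53330: 27775 ≤ 53330 is true
  NOT part of established connection: no → true
  payload size ≤ 26428 bytes: 6917 ≤ 26428 is true
  destination port > 26474: 4365 > 26474 is false
Combine:
[1.3.1] false AND true = false
[1.3] NOT false = true
[1.4] false AND false = false
[1] false OR false OR true OR false = true
[2.1.1] false AND false AND true = false
[2.1] NOT false = true
[2.2.1.3] true → false = false
[2.2.1] false OR true OR false = true
[2.2] NOT true = false
[2] true AND false = false
[root] true AND false = false
Overall: false → dropped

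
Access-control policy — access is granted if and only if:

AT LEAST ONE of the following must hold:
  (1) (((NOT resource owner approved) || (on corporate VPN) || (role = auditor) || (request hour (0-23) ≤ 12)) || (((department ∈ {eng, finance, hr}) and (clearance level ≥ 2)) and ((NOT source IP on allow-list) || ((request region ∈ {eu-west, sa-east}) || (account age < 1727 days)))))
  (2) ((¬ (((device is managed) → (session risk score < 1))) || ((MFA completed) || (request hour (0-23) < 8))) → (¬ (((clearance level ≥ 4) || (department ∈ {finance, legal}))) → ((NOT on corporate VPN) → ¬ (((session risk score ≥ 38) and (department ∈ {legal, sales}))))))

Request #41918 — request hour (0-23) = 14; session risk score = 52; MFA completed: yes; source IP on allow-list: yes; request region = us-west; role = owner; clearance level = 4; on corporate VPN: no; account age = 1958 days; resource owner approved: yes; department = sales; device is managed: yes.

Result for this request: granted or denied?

Granted

Atomic conditions:
  NOT resource owner approved: yes → false
  on corporate VPN: no → false
  role = auditor: owner == auditor is false
  request hour (0-23) ≤ 12: 14 ≤ 12 is false
  department ∈ {eng, finance, hr}: sales is not in the set → false
  clearance level ≥ 2: 4 ≥ 2 is true
  NOT source IP on allow-list: yes → false
  request region ∈ {eu-west, sa-east}: us-west is not in the set → false
  account age < 1727 days: 1958 < 1727 is false
  device is managed: yes → true
  session risk score < 1: 52 < 1 is false
  MFA completed: yes → true
  request hour (0-23) < 8: 14 < 8 is false
  clearance level ≥ 4: 4 ≥ 4 is true
  department ∈ {finance, legal}: sales is not in the set → false
  NOT on corporate VPN: no → true
  session risk score ≥ 38: 52 ≥ 38 is true
  department ∈ {legal, sales}: sales is in the set → true
Combine:
[1.1] false OR false OR false OR false = false
[1.2.1] false AND true = false
[1.2.2.2] false OR false = false
[1.2.2] false OR false = false
[1.2] false AND false = false
[1] false OR false = false
[2.1.1.1] true → false = false
[2.1.1] NOT false = true
[2.1.2] true OR false = true
[2.1] true OR true = true
[2.2.1.1] true OR false = true
[2.2.1] NOT true = false
[2.2.2.2.1] true AND true = true
[2.2.2.2] NOT true = false
[2.2.2] true → false = false
[2.2] false → false (antecedent false ⇒ implication holds) = true
[2] true → true = true
[root] false OR true = true
Overall: true → granted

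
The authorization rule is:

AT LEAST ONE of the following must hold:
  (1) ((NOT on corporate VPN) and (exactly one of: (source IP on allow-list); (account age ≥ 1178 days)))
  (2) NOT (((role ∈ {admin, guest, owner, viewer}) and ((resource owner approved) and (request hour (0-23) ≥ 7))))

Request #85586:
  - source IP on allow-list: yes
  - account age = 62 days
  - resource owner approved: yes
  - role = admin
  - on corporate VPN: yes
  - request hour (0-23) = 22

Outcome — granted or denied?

Atomic conditions:
  NOT on corporate VPN: yes → false
  source IP on allow-list: yes → true
  account age ≥ 1178 days: 62 ≥ 1178 is false
  role ∈ {admin, guest, owner, viewer}: admin is in the set → true
  resource owner approved: yes → true
  request hour (0-23) ≥ 7: 22 ≥ 7 is true
Combine:
[1.2] exactly-one(true, false) = true
[1] false AND true = false
[2.1.2] true AND true = true
[2.1] true AND true = true
[2] NOT true = false
[root] false OR false = false
Overall: false → denied

Denied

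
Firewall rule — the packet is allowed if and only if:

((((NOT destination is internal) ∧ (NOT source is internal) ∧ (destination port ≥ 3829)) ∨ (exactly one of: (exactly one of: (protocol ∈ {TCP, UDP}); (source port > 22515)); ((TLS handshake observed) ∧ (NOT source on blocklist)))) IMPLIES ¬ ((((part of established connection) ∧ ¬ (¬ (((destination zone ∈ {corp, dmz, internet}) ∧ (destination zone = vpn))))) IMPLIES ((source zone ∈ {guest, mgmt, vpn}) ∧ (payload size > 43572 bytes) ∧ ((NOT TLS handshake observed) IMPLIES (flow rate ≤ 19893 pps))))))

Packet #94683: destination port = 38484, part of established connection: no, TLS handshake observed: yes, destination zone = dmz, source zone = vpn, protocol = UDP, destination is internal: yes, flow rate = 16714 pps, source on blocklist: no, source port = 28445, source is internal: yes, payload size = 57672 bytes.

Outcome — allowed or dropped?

Atomic conditions:
  NOT destination is internal: yes → false
  NOT source is internal: yes → false
  destination port ≥ 3829: 38484 ≥ 3829 is true
  protocol ∈ {TCP, UDP}: UDP is in the set → true
  source port > 22515: 28445 > 22515 is true
  TLS handshake observed: yes → true
  NOT source on blocklist: no → true
  part of established connection: no → false
  destination zone ∈ {corp, dmz, internet}: dmz is in the set → true
  destination zone = vpn: dmz == vpn is false
  source zone ∈ {guest, mgmt, vpn}: vpn is in the set → true
  payload size > 43572 bytes: 57672 > 43572 is true
  NOT TLS handshake observed: yes → false
  flow rate ≤ 19893 pps: 16714 ≤ 19893 is true
Combine:
[1.1] false AND false AND true = false
[1.2.1] exactly-one(true, true) = false
[1.2.2] true AND true = true
[1.2] exactly-one(false, true) = true
[1] false OR true = true
[2.1.1.2.1.1] true AND false = false
[2.1.1.2.1] NOT false = true
[2.1.1.2] NOT true = false
[2.1.1] false AND false = false
[2.1.2.3] false → true (antecedent false ⇒ implication holds) = true
[2.1.2] true AND true AND true = true
[2.1] false → true (antecedent false ⇒ implication holds) = true
[2] NOT true = false
[root] true → false = false
Overall: false → dropped

Dropped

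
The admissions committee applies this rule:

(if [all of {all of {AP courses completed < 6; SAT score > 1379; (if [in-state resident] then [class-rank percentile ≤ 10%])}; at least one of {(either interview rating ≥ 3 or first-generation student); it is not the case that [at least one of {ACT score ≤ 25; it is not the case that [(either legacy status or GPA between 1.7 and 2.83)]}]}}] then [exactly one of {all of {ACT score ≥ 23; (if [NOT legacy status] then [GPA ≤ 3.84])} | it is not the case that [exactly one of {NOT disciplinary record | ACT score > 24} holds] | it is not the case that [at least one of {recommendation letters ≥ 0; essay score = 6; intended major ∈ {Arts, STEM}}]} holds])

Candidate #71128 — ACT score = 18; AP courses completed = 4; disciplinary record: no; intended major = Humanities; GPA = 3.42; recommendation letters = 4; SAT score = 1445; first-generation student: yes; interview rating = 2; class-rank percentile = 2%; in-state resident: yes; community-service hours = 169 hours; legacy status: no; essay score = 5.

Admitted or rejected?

Rejected

Atomic conditions:
  AP courses completed < 6: 4 < 6 is true
  SAT score > 1379: 1445 > 1379 is true
  in-state resident: yes → true
  class-rank percentile ≤ 10%: 2 ≤ 10 is true
  interview rating ≥ 3: 2 ≥ 3 is false
  first-generation student: yes → true
  ACT score ≤ 25: 18 ≤ 25 is true
  legacy status: no → false
  GPA between 1.7 and 2.83: 3.42 in [1.7, 2.83] is false
  ACT score ≥ 23: 18 ≥ 23 is false
  NOT legacy status: no → true
  GPA ≤ 3.84: 3.42 ≤ 3.84 is true
  NOT disciplinary record: no → true
  ACT score > 24: 18 > 24 is false
  recommendation letters ≥ 0: 4 ≥ 0 is true
  essay score = 6: 5 == 6 is false
  intended major ∈ {Arts, STEM}: Humanities is not in the set → false
Combine:
[1.1.3] true → true = true
[1.1] true AND true AND true = true
[1.2.1] false OR true = true
[1.2.2.1.2.1] false OR false = false
[1.2.2.1.2] NOT false = true
[1.2.2.1] true OR true = true
[1.2.2] NOT true = false
[1.2] true OR false = true
[1] true AND true = true
[2.1.2] true → true = true
[2.1] false AND true = false
[2.2.1] exactly-one(true, false) = true
[2.2] NOT true = false
[2.3.1] true OR false OR false = true
[2.3] NOT true = false
[2] exactly-one(false, false, false) = false
[root] true → false = false
Overall: false → rejected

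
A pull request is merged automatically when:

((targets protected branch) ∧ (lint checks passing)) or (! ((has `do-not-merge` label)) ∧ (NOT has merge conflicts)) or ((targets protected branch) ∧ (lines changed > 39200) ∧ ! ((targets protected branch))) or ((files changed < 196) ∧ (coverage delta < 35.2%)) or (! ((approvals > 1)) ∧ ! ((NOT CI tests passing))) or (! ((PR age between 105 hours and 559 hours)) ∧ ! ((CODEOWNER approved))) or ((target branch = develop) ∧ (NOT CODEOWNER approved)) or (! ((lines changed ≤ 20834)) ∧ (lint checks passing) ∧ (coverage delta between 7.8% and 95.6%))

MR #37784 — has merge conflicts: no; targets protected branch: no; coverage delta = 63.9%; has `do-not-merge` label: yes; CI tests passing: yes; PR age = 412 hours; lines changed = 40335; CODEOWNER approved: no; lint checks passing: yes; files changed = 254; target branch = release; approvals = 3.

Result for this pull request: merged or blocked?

Merged

Atomic conditions:
  targets protected branch: no → false
  lint checks passing: yes → true
  has `do-not-merge` label: yes → true
  NOT has merge conflicts: no → true
  lines changed > 39200: 40335 > 39200 is true
  files changed < 196: 254 < 196 is false
  coverage delta < 35.2%: 63.9 < 35.2 is false
  approvals > 1: 3 > 1 is true
  NOT CI tests passing: yes → false
  PR age between 105 hours and 559 hours: 412 in [105, 559] is true
  CODEOWNER approved: no → false
  target branch = develop: release == develop is false
  NOT CODEOWNER approved: no → true
  lines changed ≤ 20834: 40335 ≤ 20834 is false
  coverage delta between 7.8% and 95.6%: 63.9 in [7.8, 95.6] is true
Combine:
[1] false AND true = false
[2.1] NOT true = false
[2] false AND true = false
[3.3] NOT false = true
[3] false AND true AND true = false
[4] false AND false = false
[5.1] NOT true = false
[5.2] NOT false = true
[5] false AND true = false
[6.1] NOT true = false
[6.2] NOT false = true
[6] false AND true = false
[7] false AND true = false
[8.1] NOT false = true
[8] true AND true AND true = true
[root] false OR false OR false OR false OR false OR false OR false OR true = true
Overall: true → merged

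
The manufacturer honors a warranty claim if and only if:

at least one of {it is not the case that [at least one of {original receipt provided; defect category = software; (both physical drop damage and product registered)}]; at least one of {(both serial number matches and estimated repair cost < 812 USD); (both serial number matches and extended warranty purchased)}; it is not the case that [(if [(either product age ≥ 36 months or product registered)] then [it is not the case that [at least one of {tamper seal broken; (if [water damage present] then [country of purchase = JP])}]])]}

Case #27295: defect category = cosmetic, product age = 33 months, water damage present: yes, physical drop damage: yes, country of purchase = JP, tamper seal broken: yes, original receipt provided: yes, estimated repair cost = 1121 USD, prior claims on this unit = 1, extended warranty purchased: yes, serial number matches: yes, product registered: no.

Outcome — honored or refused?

Honored

Atomic conditions:
  original receipt provided: yes → true
  defect category = software: cosmetic == software is false
  physical drop damage: yes → true
  product registered: no → false
  serial number matches: yes → true
  estimated repair cost < 812 USD: 1121 < 812 is false
  extended warranty purchased: yes → true
  product age ≥ 36 months: 33 ≥ 36 is false
  tamper seal broken: yes → true
  water damage present: yes → true
  country of purchase = JP: JP == JP is true
Combine:
[1.1.3] true AND false = false
[1.1] true OR false OR false = true
[1] NOT true = false
[2.1] true AND false = false
[2.2] true AND true = true
[2] false OR true = true
[3.1.1] false OR false = false
[3.1.2.1.2] true → true = true
[3.1.2.1] true OR true = true
[3.1.2] NOT true = false
[3.1] false → false (antecedent false ⇒ implication holds) = true
[3] NOT true = false
[root] false OR true OR false = true
Overall: true → honored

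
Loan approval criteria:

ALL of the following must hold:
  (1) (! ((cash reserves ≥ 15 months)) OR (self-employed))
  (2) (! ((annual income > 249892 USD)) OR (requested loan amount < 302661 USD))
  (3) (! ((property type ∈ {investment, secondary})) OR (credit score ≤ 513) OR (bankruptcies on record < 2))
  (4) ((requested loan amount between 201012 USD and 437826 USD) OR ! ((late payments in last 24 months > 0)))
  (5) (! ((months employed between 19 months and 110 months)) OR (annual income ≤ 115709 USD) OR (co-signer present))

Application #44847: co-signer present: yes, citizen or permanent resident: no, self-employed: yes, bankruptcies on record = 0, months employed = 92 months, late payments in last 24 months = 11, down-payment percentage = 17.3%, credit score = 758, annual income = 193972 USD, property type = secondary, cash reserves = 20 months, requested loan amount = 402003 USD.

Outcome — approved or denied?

Atomic conditions:
  cash reserves ≥ 15 months: 20 ≥ 15 is true
  self-employed: yes → true
  annual income > 249892 USD: 193972 > 249892 is false
  requested loan amount < 302661 USD: 402003 < 302661 is false
  property type ∈ {investment, secondary}: secondary is in the set → true
  credit score ≤ 513: 758 ≤ 513 is false
  bankruptcies on record < 2: 0 < 2 is true
  requested loan amount between 201012 USD and 437826 USD: 402003 in [201012, 437826] is true
  late payments in last 24 months > 0: 11 > 0 is true
  months employed between 19 months and 110 months: 92 in [19, 110] is true
  annual income ≤ 115709 USD: 193972 ≤ 115709 is false
  co-signer present: yes → true
Combine:
[1.1] NOT true = false
[1] false OR true = true
[2.1] NOT false = true
[2] true OR false = true
[3.1] NOT true = false
[3] false OR false OR true = true
[4.2] NOT true = false
[4] true OR false = true
[5.1] NOT true = false
[5] false OR false OR true = true
[root] true AND true AND true AND true AND true = true
Overall: true → approved

Approved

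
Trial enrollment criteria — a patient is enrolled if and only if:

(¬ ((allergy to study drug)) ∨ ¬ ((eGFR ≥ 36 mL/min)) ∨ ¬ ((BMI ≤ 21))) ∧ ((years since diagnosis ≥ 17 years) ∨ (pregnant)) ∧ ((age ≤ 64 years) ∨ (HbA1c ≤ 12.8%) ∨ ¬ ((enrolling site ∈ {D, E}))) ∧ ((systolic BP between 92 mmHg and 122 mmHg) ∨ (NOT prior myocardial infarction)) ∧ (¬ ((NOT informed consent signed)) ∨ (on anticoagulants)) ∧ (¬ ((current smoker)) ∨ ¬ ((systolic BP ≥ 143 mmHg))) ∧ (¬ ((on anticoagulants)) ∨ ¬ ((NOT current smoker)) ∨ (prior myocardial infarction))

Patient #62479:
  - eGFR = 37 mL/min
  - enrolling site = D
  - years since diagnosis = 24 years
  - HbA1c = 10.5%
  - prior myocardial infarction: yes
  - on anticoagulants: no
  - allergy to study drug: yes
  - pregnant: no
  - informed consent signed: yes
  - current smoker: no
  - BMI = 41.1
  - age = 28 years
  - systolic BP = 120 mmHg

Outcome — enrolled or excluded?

Enrolled

Atomic conditions:
  allergy to study drug: yes → true
  eGFR ≥ 36 mL/min: 37 ≥ 36 is true
  BMI ≤ 21: 41.1 ≤ 21 is false
  years since diagnosis ≥ 17 years: 24 ≥ 17 is true
  pregnant: no → false
  age ≤ 64 years: 28 ≤ 64 is true
  HbA1c ≤ 12.8%: 10.5 ≤ 12.8 is true
  enrolling site ∈ {D, E}: D is in the set → true
  systolic BP between 92 mmHg and 122 mmHg: 120 in [92, 122] is true
  NOT prior myocardial infarction: yes → false
  NOT informed consent signed: yes → false
  on anticoagulants: no → false
  current smoker: no → false
  systolic BP ≥ 143 mmHg: 120 ≥ 143 is false
  NOT current smoker: no → true
  prior myocardial infarction: yes → true
Combine:
[1.1] NOT true = false
[1.2] NOT true = false
[1.3] NOT false = true
[1] false OR false OR true = true
[2] true OR false = true
[3.3] NOT true = false
[3] true OR true OR false = true
[4] true OR false = true
[5.1] NOT false = true
[5] true OR false = true
[6.1] NOT false = true
[6.2] NOT false = true
[6] true OR true = true
[7.1] NOT false = true
[7.2] NOT true = false
[7] true OR false OR true = true
[root] true AND true AND true AND true AND true AND true AND true = true
Overall: true → enrolled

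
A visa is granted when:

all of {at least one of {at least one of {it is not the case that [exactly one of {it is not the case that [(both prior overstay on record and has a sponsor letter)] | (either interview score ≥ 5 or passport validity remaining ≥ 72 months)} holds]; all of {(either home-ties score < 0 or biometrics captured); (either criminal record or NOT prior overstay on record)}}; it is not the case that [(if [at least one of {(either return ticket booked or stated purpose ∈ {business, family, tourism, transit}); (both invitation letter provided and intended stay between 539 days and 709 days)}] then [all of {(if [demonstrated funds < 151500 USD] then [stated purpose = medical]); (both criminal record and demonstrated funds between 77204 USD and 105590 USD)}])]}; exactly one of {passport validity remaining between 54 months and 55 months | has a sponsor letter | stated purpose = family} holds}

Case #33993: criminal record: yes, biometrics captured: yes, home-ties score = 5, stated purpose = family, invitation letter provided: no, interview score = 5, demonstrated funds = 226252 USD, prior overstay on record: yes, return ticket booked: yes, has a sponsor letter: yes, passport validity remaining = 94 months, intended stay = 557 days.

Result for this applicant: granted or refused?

Atomic conditions:
  prior overstay on record: yes → true
  has a sponsor letter: yes → true
  interview score ≥ 5: 5 ≥ 5 is true
  passport validity remaining ≥ 72 months: 94 ≥ 72 is true
  home-ties score < 0: 5 < 0 is false
  biometrics captured: yes → true
  criminal record: yes → true
  NOT prior overstay on record: yes → false
  return ticket booked: yes → true
  stated purpose ∈ {business, family, tourism, transit}: family is in the set → true
  invitation letter provided: no → false
  intended stay between 539 days and 709 days: 557 in [539, 709] is true
  demonstrated funds < 151500 USD: 226252 < 151500 is false
  stated purpose = medical: family == medical is false
  demonstrated funds between 77204 USD and 105590 USD: 226252 in [77204, 105590] is false
  passport validity remaining between 54 months and 55 months: 94 in [54, 55] is false
  stated purpose = family: family == family is true
Combine:
[1.1.1.1.1.1] true AND true = true
[1.1.1.1.1] NOT true = false
[1.1.1.1.2] true OR true = true
[1.1.1.1] exactly-one(false, true) = true
[1.1.1] NOT true = false
[1.1.2.1] false OR true = true
[1.1.2.2] true OR false = true
[1.1.2] true AND true = true
[1.1] false OR true = true
[1.2.1.1.1] true OR true = true
[1.2.1.1.2] false AND true = false
[1.2.1.1] true OR false = true
[1.2.1.2.1] false → false (antecedent false ⇒ implication holds) = true
[1.2.1.2.2] true AND false = false
[1.2.1.2] true AND false = false
[1.2.1] true → false = false
[1.2] NOT false = true
[1] true OR true = true
[2] exactly-one(false, true, true) = false
[root] true AND false = false
Overall: false → refused

Refused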